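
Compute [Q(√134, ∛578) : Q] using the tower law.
[Q(√134, ∛578) : Q] = 6

Let L = Q(√134, ∛578). Since Q(√134) ⊂ L and [Q(√134):Q] = 2, the tower law gives 2 | [L:Q]. Likewise Q(∛578) ⊂ L with [Q(∛578):Q] = 3 (because 578 is not a perfect cube), so 3 | [L:Q]. As gcd(2,3) = 1, [L:Q] is divisible by 6. Conversely L is generated over Q by √134 and ∛578, so [L:Q] ≤ 2·3 = 6. Therefore [Q(√134, ∛578) : Q] = 6.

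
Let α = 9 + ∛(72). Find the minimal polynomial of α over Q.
m_α(x) = x^3 - 27x^2 + 243x - 801

Set β = α - 9 = ∛(72), so β^3 = 72. Then (α - 9)^3 - 72 = 0, i.e. α is a root of g(x) = (x - 9)^3 - 72 = x^3 - 27x^2 + 243x - 801. Since g(x) = h(x - 9) where h(x) = x^3 - 72, and h is irreducible over Q (because 72 is not a perfect cube, so h has no rational root, and a monic cubic with no rational root is irreducible), g is also irreducible (irreducibility is preserved under the substitution x → x - 9). Hence m_α(x) = x^3 - 27x^2 + 243x - 801.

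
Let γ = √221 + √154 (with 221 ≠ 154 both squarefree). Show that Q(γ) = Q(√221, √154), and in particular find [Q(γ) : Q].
[Q(γ) : Q] = 4 (equivalently, Q(γ) = Q(√221, √154))

Obviously Q(γ) ⊆ Q(√221, √154), and [Q(√221, √154):Q] = 4 (since 221, 154 are distinct squarefree integers > 1 with 34034 not a perfect square). To show equality we compute the minimal polynomial of γ. From γ = √221 + √154: γ^2 = 221 + 2√(34034) + 154 = 375 + 2√(34034), so γ^2 - 375 = 2√(34034); squaring, (γ^2 - 375)^2 = 4·34034, i.e. γ^4 - 750γ^2 + 140625 - 136136 = 0, i.e. γ^4 - 750γ^2 + 4489 = 0. So γ is a root of x^4 - 750x^2 + 4489. This polynomial is irreducible over Q: it has no rational root (each ±√221 ± √154 is irrational), and any factorization into two quadratics over Q would force √(34034) ∈ Q (pairing opposite roots) or √221, √154 ∈ Q (other pairings), all impossible. Hence [Q(γ):Q] = 4 = [Q(√221, √154):Q], so Q(γ) = Q(√221, √154).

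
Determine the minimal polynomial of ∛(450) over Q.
m_α(x) = x^3 - 450

α satisfies α^3 = 450, so x^3 - 450 annihilates α. By the rational root test, a rational root p/q (in lowest terms) of x^3 - 450 would satisfy p^3 = 450 q^3, forcing q = 1 and p^3 = 450; but 450 is not a perfect cube, contradiction. A monic cubic over Q with no rational root is irreducible (any nontrivial factorization would include a linear factor). Hence x^3 - 450 is the minimal polynomial of α, and in particular [Q(α):Q] = 3.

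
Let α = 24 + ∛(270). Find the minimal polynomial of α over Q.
m_α(x) = x^3 - 72x^2 + 1728x - 14094

Set β = α - 24 = ∛(270), so β^3 = 270. Then (α - 24)^3 - 270 = 0, i.e. α is a root of g(x) = (x - 24)^3 - 270 = x^3 - 72x^2 + 1728x - 14094. Since g(x) = h(x - 24) where h(x) = x^3 - 270, and h is irreducible over Q (because 270 is not a perfect cube, so h has no rational root, and a monic cubic with no rational root is irreducible), g is also irreducible (irreducibility is preserved under the substitution x → x - 24). Hence m_α(x) = x^3 - 72x^2 + 1728x - 14094.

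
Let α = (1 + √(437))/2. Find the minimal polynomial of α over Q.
m_α(x) = x^2 - x - 109

From 2α - 1 = √(437), squaring gives (2α - 1)^2 = 437, i.e. 4α^2 - 4α + 1 = 437, so α^2 - α + (1 - 437)/4 = 0. Since 437 ≡ 1 (mod 4), (1 - 437)/4 = -109 ∈ Z. The polynomial x^2 - x - 109 has discriminant 1 - 4·(-109) = 437, which is not a perfect square in Q (d = 437 is squarefree and ≠ 1), so x^2 - x - 109 is irreducible over Q. It is the minimal polynomial of α.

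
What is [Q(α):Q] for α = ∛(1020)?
[Q(α):Q] = 3

The minimal polynomial of α is x^3 - 1020, irreducible over Q since 1020 is not a perfect cube (so x^3 - 1020 has no rational root). Hence [Q(α):Q] = deg(m_α) = 3.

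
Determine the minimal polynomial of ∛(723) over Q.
m_α(x) = x^3 - 723

α satisfies α^3 = 723, so x^3 - 723 annihilates α. By the rational root test, a rational root p/q (in lowest terms) of x^3 - 723 would satisfy p^3 = 723 q^3, forcing q = 1 and p^3 = 723; but 723 is not a perfect cube, contradiction. A monic cubic over Q with no rational root is irreducible (any nontrivial factorization would include a linear factor). Hence x^3 - 723 is the minimal polynomial of α, and in particular [Q(α):Q] = 3.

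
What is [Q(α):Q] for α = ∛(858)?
[Q(α):Q] = 3

The minimal polynomial of α is x^3 - 858, irreducible over Q since 858 is not a perfect cube (so x^3 - 858 has no rational root). Hence [Q(α):Q] = deg(m_α) = 3.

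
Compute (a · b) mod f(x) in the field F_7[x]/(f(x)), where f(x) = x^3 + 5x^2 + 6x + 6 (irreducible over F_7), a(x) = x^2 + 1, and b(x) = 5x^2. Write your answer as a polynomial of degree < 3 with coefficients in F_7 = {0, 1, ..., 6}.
a · b ≡ 2x^2 + x + 3 (mod f(x))

Multiply in F_7[x]: a(x)·b(x) = (x^2 + 1)·(5x^2) = 5x^4 + 5x^2. This has degree ≥ 3, so divide by f(x) over F_7: 5x^4 + 5x^2 = (5x + 3)·(x^3 + 5x^2 + 6x + 6) + (2x^2 + x + 3). Hence a·b ≡ 2x^2 + x + 3 (mod f). (F_7[x]/(f) is a field with 7^3 = 343 elements since f is irreducible of degree 3.)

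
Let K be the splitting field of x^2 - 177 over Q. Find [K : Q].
[K : Q] = 2

f(x) = x^2 - 177 factors as (x - √177)(x + √177). The splitting field is K = Q(√177). Since 177 is squarefree and > 1, it is not a perfect square, so x^2 - 177 is irreducible over Q and [Q(√177) : Q] = 2. Hence [K : Q] = 2.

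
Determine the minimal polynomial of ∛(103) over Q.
m_α(x) = x^3 - 103

α satisfies α^3 = 103, so x^3 - 103 annihilates α. By the rational root test, a rational root p/q (in lowest terms) of x^3 - 103 would satisfy p^3 = 103 q^3, forcing q = 1 and p^3 = 103; but 103 is not a perfect cube, contradiction. A monic cubic over Q with no rational root is irreducible (any nontrivial factorization would include a linear factor). Hence x^3 - 103 is the minimal polynomial of α, and in particular [Q(α):Q] = 3.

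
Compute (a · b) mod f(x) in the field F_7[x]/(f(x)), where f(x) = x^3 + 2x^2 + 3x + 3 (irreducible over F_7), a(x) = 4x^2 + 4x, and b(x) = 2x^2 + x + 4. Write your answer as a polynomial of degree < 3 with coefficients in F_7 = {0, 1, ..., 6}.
a · b ≡ 4x^2 + 4x + 5 (mod f(x))

Multiply in F_7[x]: a(x)·b(x) = (4x^2 + 4x)·(2x^2 + x + 4) = x^4 + 5x^3 + 6x^2 + 2x. This has degree ≥ 3, so divide by f(x) over F_7: x^4 + 5x^3 + 6x^2 + 2x = (x + 3)·(x^3 + 2x^2 + 3x + 3) + (4x^2 + 4x + 5). Hence a·b ≡ 4x^2 + 4x + 5 (mod f). (F_7[x]/(f) is a field with 7^3 = 343 elements since f is irreducible of degree 3.)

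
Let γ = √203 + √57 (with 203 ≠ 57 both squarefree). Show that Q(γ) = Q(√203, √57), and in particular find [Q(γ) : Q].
[Q(γ) : Q] = 4 (equivalently, Q(γ) = Q(√203, √57))

Obviously Q(γ) ⊆ Q(√203, √57), and [Q(√203, √57):Q] = 4 (since 203, 57 are distinct squarefree integers > 1 with 11571 not a perfect square). To show equality we compute the minimal polynomial of γ. From γ = √203 + √57: γ^2 = 203 + 2√(11571) + 57 = 260 + 2√(11571), so γ^2 - 260 = 2√(11571); squaring, (γ^2 - 260)^2 = 4·11571, i.e. γ^4 - 520γ^2 + 67600 - 46284 = 0, i.e. γ^4 - 520γ^2 + 21316 = 0. So γ is a root of x^4 - 520x^2 + 21316. This polynomial is irreducible over Q: it has no rational root (each ±√203 ± √57 is irrational), and any factorization into two quadratics over Q would force √(11571) ∈ Q (pairing opposite roots) or √203, √57 ∈ Q (other pairings), all impossible. Hence [Q(γ):Q] = 4 = [Q(√203, √57):Q], so Q(γ) = Q(√203, √57).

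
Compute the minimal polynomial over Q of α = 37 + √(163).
m_α(x) = x^2 - 74x + 1206

From α - 37 = √(163), squaring gives (α - 37)^2 = 163, i.e. α^2 - 74α + 1369 = 163, so α^2 - 74α + 1206 = 0. The discriminant of x^2 - 74x + 1206 is (-74)^2 - 4·(1206) = 5476 - 4824 = 652, and 4·(163) is not a perfect square in Q since 163 is squarefree and ≠ 1. Hence x^2 - 74x + 1206 is irreducible over Q and is the minimal polynomial of α.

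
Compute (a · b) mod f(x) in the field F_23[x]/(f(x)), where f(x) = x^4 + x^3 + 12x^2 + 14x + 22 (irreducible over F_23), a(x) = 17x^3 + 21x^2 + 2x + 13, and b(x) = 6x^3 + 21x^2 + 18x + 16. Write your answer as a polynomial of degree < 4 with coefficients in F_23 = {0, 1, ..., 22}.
a · b ≡ 9x^3 + 22x^2 + 2x + 6 (mod f(x))

Multiply in F_23[x]: a(x)·b(x) = (17x^3 + 21x^2 + 2x + 13)·(6x^3 + 21x^2 + 18x + 16) = 10x^6 + 11x^3 + x^2 + 13x + 1. This has degree ≥ 4, so divide by f(x) over F_23: 10x^6 + 11x^3 + x^2 + 13x + 1 = (10x^2 + 13x + 5)·(x^4 + x^3 + 12x^2 + 14x + 22) + (9x^3 + 22x^2 + 2x + 6). Hence a·b ≡ 9x^3 + 22x^2 + 2x + 6 (mod f). (F_23[x]/(f) is a field with 23^4 = 279841 elements since f is irreducible of degree 4.)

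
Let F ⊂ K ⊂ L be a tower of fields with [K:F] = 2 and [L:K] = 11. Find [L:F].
[L:F] = 22

The tower law says that for any tower of field extensions F ⊂ K ⊂ L with finite degrees, [L:F] = [L:K] · [K:F]. Here this gives [L:F] = 11 · 2 = 22.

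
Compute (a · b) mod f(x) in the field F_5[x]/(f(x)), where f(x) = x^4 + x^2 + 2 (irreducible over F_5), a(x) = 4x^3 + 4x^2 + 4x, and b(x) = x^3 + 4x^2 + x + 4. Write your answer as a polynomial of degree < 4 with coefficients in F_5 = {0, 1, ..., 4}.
a · b ≡ x^3 + 2x^2 + x (mod f(x))

Multiply in F_5[x]: a(x)·b(x) = (4x^3 + 4x^2 + 4x)·(x^3 + 4x^2 + x + 4) = 4x^6 + 4x^4 + x^3 + x. This has degree ≥ 4, so divide by f(x) over F_5: 4x^6 + 4x^4 + x^3 + x = (4x^2)·(x^4 + x^2 + 2) + (x^3 + 2x^2 + x). Hence a·b ≡ x^3 + 2x^2 + x (mod f). (F_5[x]/(f) is a field with 5^4 = 625 elements since f is irreducible of degree 4.)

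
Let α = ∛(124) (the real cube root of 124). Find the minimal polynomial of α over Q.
m_α(x) = x^3 - 124

α satisfies α^3 = 124, so x^3 - 124 annihilates α. By the rational root test, a rational root p/q (in lowest terms) of x^3 - 124 would satisfy p^3 = 124 q^3, forcing q = 1 and p^3 = 124; but 124 is not a perfect cube, contradiction. A monic cubic over Q with no rational root is irreducible (any nontrivial factorization would include a linear factor). Hence x^3 - 124 is the minimal polynomial of α, and in particular [Q(α):Q] = 3.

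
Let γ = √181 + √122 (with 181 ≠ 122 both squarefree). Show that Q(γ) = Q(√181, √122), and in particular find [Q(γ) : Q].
[Q(γ) : Q] = 4 (equivalently, Q(γ) = Q(√181, √122))

Obviously Q(γ) ⊆ Q(√181, √122), and [Q(√181, √122):Q] = 4 (since 181, 122 are distinct squarefree integers > 1 with 22082 not a perfect square). To show equality we compute the minimal polynomial of γ. From γ = √181 + √122: γ^2 = 181 + 2√(22082) + 122 = 303 + 2√(22082), so γ^2 - 303 = 2√(22082); squaring, (γ^2 - 303)^2 = 4·22082, i.e. γ^4 - 606γ^2 + 91809 - 88328 = 0, i.e. γ^4 - 606γ^2 + 3481 = 0. So γ is a root of x^4 - 606x^2 + 3481. This polynomial is irreducible over Q: it has no rational root (each ±√181 ± √122 is irrational), and any factorization into two quadratics over Q would force √(22082) ∈ Q (pairing opposite roots) or √181, √122 ∈ Q (other pairings), all impossible. Hence [Q(γ):Q] = 4 = [Q(√181, √122):Q], so Q(γ) = Q(√181, √122).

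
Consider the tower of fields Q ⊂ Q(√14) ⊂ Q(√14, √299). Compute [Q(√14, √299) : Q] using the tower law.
[Q(√14, √299) : Q] = 4

[Q(√14):Q] = 2 (min poly x^2 - 14, irreducible since 14 is squarefree > 1). For the top step, suppose √299 ∈ Q(√14), say √299 = c + d√14 with c, d ∈ Q. Squaring: 299 = c^2 + 14d^2 + 2cd√14. Since √14 ∉ Q this forces 2cd = 0. If d = 0 then √299 = c ∈ Q, contradicting 299 squarefree > 1. If c = 0 then 299 = 14d^2, so 14·299 = (14d)^2 is a perfect square in Q — but 14·299 = 4186 is not a perfect square (since 14 and 299 are distinct squarefree integers). Contradiction. Hence √299 ∉ Q(√14), so x^2 - 299 stays irreducible over Q(√14) and [Q(√14, √299) : Q(√14)] = 2. By the tower law, [Q(√14, √299) : Q] = 2 · 2 = 4.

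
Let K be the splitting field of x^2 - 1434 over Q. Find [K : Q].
[K : Q] = 2

f(x) = x^2 - 1434 factors as (x - √1434)(x + √1434). The splitting field is K = Q(√1434). Since 1434 is squarefree and > 1, it is not a perfect square, so x^2 - 1434 is irreducible over Q and [Q(√1434) : Q] = 2. Hence [K : Q] = 2.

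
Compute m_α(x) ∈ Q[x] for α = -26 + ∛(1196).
m_α(x) = x^3 + 78x^2 + 2028x + 16380

Set β = α + 26 = ∛(1196), so β^3 = 1196. Then (α + 26)^3 - 1196 = 0, i.e. α is a root of g(x) = (x + 26)^3 - 1196 = x^3 + 78x^2 + 2028x + 16380. Since g(x) = h(x + 26) where h(x) = x^3 - 1196, and h is irreducible over Q (because 1196 is not a perfect cube, so h has no rational root, and a monic cubic with no rational root is irreducible), g is also irreducible (irreducibility is preserved under the substitution x → x + 26). Hence m_α(x) = x^3 + 78x^2 + 2028x + 16380.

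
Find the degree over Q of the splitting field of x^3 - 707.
[K : Q] = 6

The roots of x^3 - 707 are ∛707, ω∛707, ω^2∛707 where ω = e^(2πi/3) is a primitive cube root of unity, so K = Q(∛707, ω). Now [Q(∛707):Q] = 3 (since 707 is not a perfect cube, x^3 - 707 is irreducible) and [Q(ω):Q] = 2. Both 2 and 3 divide [K:Q], and [K:Q] ≤ 3·2 = 6, so [K:Q] = 6. (Equivalently: Q(∛707) ⊂ R but ω ∉ R, so [K : Q(∛707)] = 2.)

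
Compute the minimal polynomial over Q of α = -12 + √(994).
m_α(x) = x^2 + 24x - 850

From α + 12 = √(994), squaring gives (α + 12)^2 = 994, i.e. α^2 + 24α + 144 = 994, so α^2 + 24α - 850 = 0. The discriminant of x^2 + 24x - 850 is (24)^2 - 4·(-850) = 576 + 3400 = 3976, and 4·(994) is not a perfect square in Q since 994 is squarefree and ≠ 1. Hence x^2 + 24x - 850 is irreducible over Q and is the minimal polynomial of α.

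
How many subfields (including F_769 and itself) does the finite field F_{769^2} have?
F_{769^2} has 2 subfields

The subfields of F_{p^n} are exactly the fields F_{p^d} for d | n (each is the fixed field of the unique index-d subgroup of Gal(F_{p^n}/F_p) ≅ Z/nZ). The divisors of n = 2 are {1, 2}, giving 2 subfields: F_{769^1}, F_{769^2}.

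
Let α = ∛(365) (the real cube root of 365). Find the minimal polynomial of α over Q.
m_α(x) = x^3 - 365

α satisfies α^3 = 365, so x^3 - 365 annihilates α. By the rational root test, a rational root p/q (in lowest terms) of x^3 - 365 would satisfy p^3 = 365 q^3, forcing q = 1 and p^3 = 365; but 365 is not a perfect cube, contradiction. A monic cubic over Q with no rational root is irreducible (any nontrivial factorization would include a linear factor). Hence x^3 - 365 is the minimal polynomial of α, and in particular [Q(α):Q] = 3.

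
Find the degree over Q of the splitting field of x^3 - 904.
[K : Q] = 6

The roots of x^3 - 904 are ∛904, ω∛904, ω^2∛904 where ω = e^(2πi/3) is a primitive cube root of unity, so K = Q(∛904, ω). Now [Q(∛904):Q] = 3 (since 904 is not a perfect cube, x^3 - 904 is irreducible) and [Q(ω):Q] = 2. Both 2 and 3 divide [K:Q], and [K:Q] ≤ 3·2 = 6, so [K:Q] = 6. (Equivalently: Q(∛904) ⊂ R but ω ∉ R, so [K : Q(∛904)] = 2.)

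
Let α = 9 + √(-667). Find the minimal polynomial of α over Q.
m_α(x) = x^2 - 18x + 748

From α - 9 = √(-667), squaring gives (α - 9)^2 = -667, i.e. α^2 - 18α + 81 = -667, so α^2 - 18α + 748 = 0. The discriminant of x^2 - 18x + 748 is (-18)^2 - 4·(748) = 324 - 2992 = -2668, and 4·(-667) is not a perfect square in Q since -667 is squarefree and ≠ 1. Hence x^2 - 18x + 748 is irreducible over Q and is the minimal polynomial of α.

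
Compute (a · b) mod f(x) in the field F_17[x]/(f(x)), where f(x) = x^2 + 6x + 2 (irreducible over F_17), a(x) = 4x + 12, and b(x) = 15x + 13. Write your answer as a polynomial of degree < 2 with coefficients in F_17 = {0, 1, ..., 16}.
a · b ≡ 8x + 2 (mod f(x))

Multiply in F_17[x]: a(x)·b(x) = (4x + 12)·(15x + 13) = 9x^2 + 11x + 3. This has degree ≥ 2, so divide by f(x) over F_17: 9x^2 + 11x + 3 = (9)·(x^2 + 6x + 2) + (8x + 2). Hence a·b ≡ 8x + 2 (mod f). (F_17[x]/(f) is a field with 17^2 = 289 elements since f is irreducible of degree 2.)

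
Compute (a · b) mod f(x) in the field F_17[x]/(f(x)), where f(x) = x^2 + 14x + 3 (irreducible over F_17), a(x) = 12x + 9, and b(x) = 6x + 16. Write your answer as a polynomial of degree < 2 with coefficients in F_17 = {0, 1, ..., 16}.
a · b ≡ 3x + 13 (mod f(x))

Multiply in F_17[x]: a(x)·b(x) = (12x + 9)·(6x + 16) = 4x^2 + 8x + 8. This has degree ≥ 2, so divide by f(x) over F_17: 4x^2 + 8x + 8 = (4)·(x^2 + 14x + 3) + (3x + 13). Hence a·b ≡ 3x + 13 (mod f). (F_17[x]/(f) is a field with 17^2 = 289 elements since f is irreducible of degree 2.)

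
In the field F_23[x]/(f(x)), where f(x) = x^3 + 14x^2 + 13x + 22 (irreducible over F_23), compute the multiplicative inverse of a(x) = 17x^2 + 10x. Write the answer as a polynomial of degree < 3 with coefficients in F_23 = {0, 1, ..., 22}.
a(x)^(-1) ≡ 22x^2 + 11x + 3 (mod f(x))

Since f is irreducible over F_23, F_23[x]/(f) is a field and a(x) ≠ 0 has an inverse. Apply the extended Euclidean algorithm to f(x) and a(x) in F_23[x]: f(x) = (19x + 14)·a(x) + (11x + 22);  a(x) = (12x + 2)·(11x + 22) + (2). The last nonzero remainder is the constant 2 = gcd(f, a) in F_23. Back-substituting through the division chain expresses 2 = s(x)·a(x) + t(x)·f(x) with s(x) ≡ 21x^2 + 22x + 6 (mod f), so (21x^2 + 22x + 6)·a(x) ≡ 2 (mod f). Multiplying by 2^(-1) ≡ 12 in F_23 gives a(x)^(-1) ≡ 12·(21x^2 + 22x + 6) ≡ 22x^2 + 11x + 3 (mod f). Check: (17x^2 + 10x)·(22x^2 + 11x + 3) = 6x^4 + 16x^3 + 7x ≡ 1 (mod x^3 + 14x^2 + 13x + 22).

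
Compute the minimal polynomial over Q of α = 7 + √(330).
m_α(x) = x^2 - 14x - 281

From α - 7 = √(330), squaring gives (α - 7)^2 = 330, i.e. α^2 - 14α + 49 = 330, so α^2 - 14α - 281 = 0. The discriminant of x^2 - 14x - 281 is (-14)^2 - 4·(-281) = 196 + 1124 = 1320, and 4·(330) is not a perfect square in Q since 330 is squarefree and ≠ 1. Hence x^2 - 14x - 281 is irreducible over Q and is the minimal polynomial of α.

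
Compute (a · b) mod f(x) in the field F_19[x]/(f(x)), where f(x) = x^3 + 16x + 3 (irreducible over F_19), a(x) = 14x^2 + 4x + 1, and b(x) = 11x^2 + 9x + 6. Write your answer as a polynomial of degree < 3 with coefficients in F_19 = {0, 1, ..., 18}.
a · b ≡ 4x^2 + 5x + 9 (mod f(x))

Multiply in F_19[x]: a(x)·b(x) = (14x^2 + 4x + 1)·(11x^2 + 9x + 6) = 2x^4 + 18x^3 + 17x^2 + 14x + 6. This has degree ≥ 3, so divide by f(x) over F_19: 2x^4 + 18x^3 + 17x^2 + 14x + 6 = (2x + 18)·(x^3 + 16x + 3) + (4x^2 + 5x + 9). Hence a·b ≡ 4x^2 + 5x + 9 (mod f). (F_19[x]/(f) is a field with 19^3 = 6859 elements since f is irreducible of degree 3.)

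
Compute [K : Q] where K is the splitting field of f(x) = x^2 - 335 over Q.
[K : Q] = 2

f(x) = x^2 - 335 factors as (x - √335)(x + √335). The splitting field is K = Q(√335). Since 335 is squarefree and > 1, it is not a perfect square, so x^2 - 335 is irreducible over Q and [Q(√335) : Q] = 2. Hence [K : Q] = 2.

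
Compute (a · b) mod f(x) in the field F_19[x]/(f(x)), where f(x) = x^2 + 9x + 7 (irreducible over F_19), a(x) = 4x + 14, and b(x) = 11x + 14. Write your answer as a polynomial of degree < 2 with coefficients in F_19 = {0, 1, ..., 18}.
a · b ≡ 4x + 2 (mod f(x))

Multiply in F_19[x]: a(x)·b(x) = (4x + 14)·(11x + 14) = 6x^2 + x + 6. This has degree ≥ 2, so divide by f(x) over F_19: 6x^2 + x + 6 = (6)·(x^2 + 9x + 7) + (4x + 2). Hence a·b ≡ 4x + 2 (mod f). (F_19[x]/(f) is a field with 19^2 = 361 elements since f is irreducible of degree 2.)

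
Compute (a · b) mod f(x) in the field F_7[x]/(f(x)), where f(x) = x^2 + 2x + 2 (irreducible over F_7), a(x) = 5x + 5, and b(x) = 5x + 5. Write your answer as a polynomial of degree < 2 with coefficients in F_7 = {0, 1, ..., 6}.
a · b ≡ 3 (mod f(x))

Multiply in F_7[x]: a(x)·b(x) = (5x + 5)·(5x + 5) = 4x^2 + x + 4. This has degree ≥ 2, so divide by f(x) over F_7: 4x^2 + x + 4 = (4)·(x^2 + 2x + 2) + (3). Hence a·b ≡ 3 (mod f). (F_7[x]/(f) is a field with 7^2 = 49 elements since f is irreducible of degree 2.)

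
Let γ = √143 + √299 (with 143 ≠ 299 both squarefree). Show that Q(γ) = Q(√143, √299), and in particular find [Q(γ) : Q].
[Q(γ) : Q] = 4 (equivalently, Q(γ) = Q(√143, √299))

Obviously Q(γ) ⊆ Q(√143, √299), and [Q(√143, √299):Q] = 4 (since 143, 299 are distinct squarefree integers > 1 with 42757 not a perfect square). To show equality we compute the minimal polynomial of γ. From γ = √143 + √299: γ^2 = 143 + 2√(42757) + 299 = 442 + 2√(42757), so γ^2 - 442 = 2√(42757); squaring, (γ^2 - 442)^2 = 4·42757, i.e. γ^4 - 884γ^2 + 195364 - 171028 = 0, i.e. γ^4 - 884γ^2 + 24336 = 0. So γ is a root of x^4 - 884x^2 + 24336. This polynomial is irreducible over Q: it has no rational root (each ±√143 ± √299 is irrational), and any factorization into two quadratics over Q would force √(42757) ∈ Q (pairing opposite roots) or √143, √299 ∈ Q (other pairings), all impossible. Hence [Q(γ):Q] = 4 = [Q(√143, √299):Q], so Q(γ) = Q(√143, √299).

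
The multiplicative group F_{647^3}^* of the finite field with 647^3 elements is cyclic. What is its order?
|F_{647^3}^*| = 270840022

F_{647^3} has 647^3 = 270840023 elements; its multiplicative group consists of all nonzero elements, so |F_{647^3}^*| = 270840023 - 1 = 270840022. (It is cyclic since any finite subgroup of the multiplicative group of a field is cyclic.)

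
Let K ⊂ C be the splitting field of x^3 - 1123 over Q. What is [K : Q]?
[K : Q] = 6

The roots of x^3 - 1123 are ∛1123, ω∛1123, ω^2∛1123 where ω = e^(2πi/3) is a primitive cube root of unity, so K = Q(∛1123, ω). Now [Q(∛1123):Q] = 3 (since 1123 is not a perfect cube, x^3 - 1123 is irreducible) and [Q(ω):Q] = 2. Both 2 and 3 divide [K:Q], and [K:Q] ≤ 3·2 = 6, so [K:Q] = 6. (Equivalently: Q(∛1123) ⊂ R but ω ∉ R, so [K : Q(∛1123)] = 2.)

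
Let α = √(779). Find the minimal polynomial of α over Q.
m_α(x) = x^2 - 779

α satisfies α^2 - 779 = 0, so x^2 - 779 annihilates α. Since d = 779 is squarefree and ≠ 1, it is not a perfect square in Q, so x^2 - 779 has no rational root and is therefore irreducible over Q (a degree-2 polynomial over a field is irreducible iff it has no root). Hence m_α(x) = x^2 - 779.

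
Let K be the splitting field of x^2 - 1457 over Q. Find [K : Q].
[K : Q] = 2

f(x) = x^2 - 1457 factors as (x - √1457)(x + √1457). The splitting field is K = Q(√1457). Since 1457 is squarefree and > 1, it is not a perfect square, so x^2 - 1457 is irreducible over Q and [Q(√1457) : Q] = 2. Hence [K : Q] = 2.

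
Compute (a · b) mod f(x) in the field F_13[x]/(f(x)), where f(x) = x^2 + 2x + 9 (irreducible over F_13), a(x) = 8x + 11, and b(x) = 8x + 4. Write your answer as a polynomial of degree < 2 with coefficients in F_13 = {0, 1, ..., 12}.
a · b ≡ 5x + 1 (mod f(x))

Multiply in F_13[x]: a(x)·b(x) = (8x + 11)·(8x + 4) = 12x^2 + 3x + 5. This has degree ≥ 2, so divide by f(x) over F_13: 12x^2 + 3x + 5 = (12)·(x^2 + 2x + 9) + (5x + 1). Hence a·b ≡ 5x + 1 (mod f). (F_13[x]/(f) is a field with 13^2 = 169 elements since f is irreducible of degree 2.)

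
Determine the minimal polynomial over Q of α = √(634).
m_α(x) = x^2 - 634

α satisfies α^2 - 634 = 0, so x^2 - 634 annihilates α. Since d = 634 is squarefree and ≠ 1, it is not a perfect square in Q, so x^2 - 634 has no rational root and is therefore irreducible over Q (a degree-2 polynomial over a field is irreducible iff it has no root). Hence m_α(x) = x^2 - 634.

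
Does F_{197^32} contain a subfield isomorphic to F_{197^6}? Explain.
No: F_{197^6} is not a subfield of F_{197^32}

F_{p^m} embeds in F_{p^n} iff m | n. Here 6 ∤ 32 (since 32 = 5·6 + 2 with remainder 2 ≠ 0), so F_{197^6} is not a subfield of F_{197^32}. Equivalently: if it were, the tower law would give 6 = [F_{197^6}:F_197] dividing [F_{197^32}:F_197] = 32, contradiction.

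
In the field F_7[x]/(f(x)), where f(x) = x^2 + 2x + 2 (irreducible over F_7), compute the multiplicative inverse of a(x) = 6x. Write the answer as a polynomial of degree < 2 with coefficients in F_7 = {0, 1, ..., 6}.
a(x)^(-1) ≡ 4x + 1 (mod f(x))

Since f is irreducible over F_7, F_7[x]/(f) is a field and a(x) ≠ 0 has an inverse. Apply the extended Euclidean algorithm to f(x) and a(x) in F_7[x]: f(x) = (6x + 5)·a(x) + (2). The last nonzero remainder is the constant 2 = gcd(f, a) in F_7. Back-substituting through the division chain expresses 2 = s(x)·a(x) + t(x)·f(x) with s(x) ≡ x + 2 (mod f), so (x + 2)·a(x) ≡ 2 (mod f). Multiplying by 2^(-1) ≡ 4 in F_7 gives a(x)^(-1) ≡ 4·(x + 2) ≡ 4x + 1 (mod f). Check: (6x)·(4x + 1) = 3x^2 + 6x ≡ 1 (mod x^2 + 2x + 2).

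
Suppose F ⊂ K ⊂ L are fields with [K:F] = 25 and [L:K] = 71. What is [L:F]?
[L:F] = 1775

The tower law says that for any tower of field extensions F ⊂ K ⊂ L with finite degrees, [L:F] = [L:K] · [K:F]. Here this gives [L:F] = 71 · 25 = 1775.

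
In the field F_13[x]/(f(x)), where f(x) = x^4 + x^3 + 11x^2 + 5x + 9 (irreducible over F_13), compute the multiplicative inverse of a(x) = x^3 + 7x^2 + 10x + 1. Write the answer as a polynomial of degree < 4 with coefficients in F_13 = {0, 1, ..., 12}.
a(x)^(-1) ≡ 8x^3 + 10x^2 + 2x + 3 (mod f(x))

Since f is irreducible over F_13, F_13[x]/(f) is a field and a(x) ≠ 0 has an inverse. Apply the extended Euclidean algorithm to f(x) and a(x) in F_13[x]: f(x) = (x + 7)·a(x) + (4x^2 + 12x + 2);  a(x) = (10x + 1)·(4x^2 + 12x + 2) + (4x + 12);  (4x^2 + 12x + 2) = (x)·(4x + 12) + (2). The last nonzero remainder is the constant 2 = gcd(f, a) in F_13. Back-substituting through the division chain expresses 2 = s(x)·a(x) + t(x)·f(x) with s(x) ≡ 3x^3 + 7x^2 + 4x + 6 (mod f), so (3x^3 + 7x^2 + 4x + 6)·a(x) ≡ 2 (mod f). Multiplying by 2^(-1) ≡ 7 in F_13 gives a(x)^(-1) ≡ 7·(3x^3 + 7x^2 + 4x + 6) ≡ 8x^3 + 10x^2 + 2x + 3 (mod f). Check: (x^3 + 7x^2 + 10x + 1)·(8x^3 + 10x^2 + 2x + 3) = 8x^6 + x^5 + 9x^4 + 8x^3 + 12x^2 + 6x + 3 ≡ 1 (mod x^4 + x^3 + 11x^2 + 5x + 9).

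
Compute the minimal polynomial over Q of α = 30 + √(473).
m_α(x) = x^2 - 60x + 427

From α - 30 = √(473), squaring gives (α - 30)^2 = 473, i.e. α^2 - 60α + 900 = 473, so α^2 - 60α + 427 = 0. The discriminant of x^2 - 60x + 427 is (-60)^2 - 4·(427) = 3600 - 1708 = 1892, and 4·(473) is not a perfect square in Q since 473 is squarefree and ≠ 1. Hence x^2 - 60x + 427 is irreducible over Q and is the minimal polynomial of α.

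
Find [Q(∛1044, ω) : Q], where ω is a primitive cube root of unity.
[Q(∛1044, ω) : Q] = 6

[Q(∛1044):Q] = 3 (min poly x^3 - 1044, irreducible since 1044 is not a perfect cube). [Q(ω):Q] = 2 (min poly x^2 + x + 1). Since Q(∛1044) ⊂ R and ω ∉ R, we have ω ∉ Q(∛1044), so x^2 + x + 1 remains irreducible over Q(∛1044) and [Q(∛1044, ω) : Q(∛1044)] = 2. By the tower law, [Q(∛1044, ω) : Q] = 3 · 2 = 6. (In fact Q(∛1044, ω) is the splitting field of x^3 - 1044 over Q.)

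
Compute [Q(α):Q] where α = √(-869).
[Q(α):Q] = 2

[Q(α):Q] equals the degree of the minimal polynomial of α. Here α^2 = -869 and x^2 + 869 is irreducible (d = -869 is squarefree, ≠ 1, hence not a square), so deg(m_α) = 2. Thus [Q(α):Q] = 2.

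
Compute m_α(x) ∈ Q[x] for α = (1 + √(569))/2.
m_α(x) = x^2 - x - 142

From 2α - 1 = √(569), squaring gives (2α - 1)^2 = 569, i.e. 4α^2 - 4α + 1 = 569, so α^2 - α + (1 - 569)/4 = 0. Since 569 ≡ 1 (mod 4), (1 - 569)/4 = -142 ∈ Z. The polynomial x^2 - x - 142 has discriminant 1 - 4·(-142) = 569, which is not a perfect square in Q (d = 569 is squarefree and ≠ 1), so x^2 - x - 142 is irreducible over Q. It is the minimal polynomial of α.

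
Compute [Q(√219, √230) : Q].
[Q(√219, √230) : Q] = 4

[Q(√219):Q] = 2 (min poly x^2 - 219, irreducible since 219 is squarefree > 1). For the top step, suppose √230 ∈ Q(√219), say √230 = c + d√219 with c, d ∈ Q. Squaring: 230 = c^2 + 219d^2 + 2cd√219. Since √219 ∉ Q this forces 2cd = 0. If d = 0 then √230 = c ∈ Q, contradicting 230 squarefree > 1. If c = 0 then 230 = 219d^2, so 219·230 = (219d)^2 is a perfect square in Q — but 219·230 = 50370 is not a perfect square (since 219 and 230 are distinct squarefree integers). Contradiction. Hence √230 ∉ Q(√219), so x^2 - 230 stays irreducible over Q(√219) and [Q(√219, √230) : Q(√219)] = 2. By the tower law, [Q(√219, √230) : Q] = 2 · 2 = 4.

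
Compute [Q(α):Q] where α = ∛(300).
[Q(α):Q] = 3

The minimal polynomial of α is x^3 - 300, irreducible over Q since 300 is not a perfect cube (so x^3 - 300 has no rational root). Hence [Q(α):Q] = deg(m_α) = 3.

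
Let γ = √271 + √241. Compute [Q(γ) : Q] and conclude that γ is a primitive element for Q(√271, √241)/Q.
[Q(γ) : Q] = 4 (equivalently, Q(γ) = Q(√271, √241))

Obviously Q(γ) ⊆ Q(√271, √241), and [Q(√271, √241):Q] = 4 (since 271, 241 are distinct squarefree integers > 1 with 65311 not a perfect square). To show equality we compute the minimal polynomial of γ. From γ = √271 + √241: γ^2 = 271 + 2√(65311) + 241 = 512 + 2√(65311), so γ^2 - 512 = 2√(65311); squaring, (γ^2 - 512)^2 = 4·65311, i.e. γ^4 - 1024γ^2 + 262144 - 261244 = 0, i.e. γ^4 - 1024γ^2 + 900 = 0. So γ is a root of x^4 - 1024x^2 + 900. This polynomial is irreducible over Q: it has no rational root (each ±√271 ± √241 is irrational), and any factorization into two quadratics over Q would force √(65311) ∈ Q (pairing opposite roots) or √271, √241 ∈ Q (other pairings), all impossible. Hence [Q(γ):Q] = 4 = [Q(√271, √241):Q], so Q(γ) = Q(√271, √241).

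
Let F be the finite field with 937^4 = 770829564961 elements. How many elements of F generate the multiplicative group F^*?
There are φ(770829564960) = 160207331328 primitive elements

F_q^* is cyclic of order q - 1 = 770829564960. A cyclic group of order m has exactly φ(m) generators. Here m = 770829564960 = 2^5 · 3^2 · 5 · 7 · 13 · 67 · 87797, so the number of primitive elements is φ(770829564960) = 160207331328.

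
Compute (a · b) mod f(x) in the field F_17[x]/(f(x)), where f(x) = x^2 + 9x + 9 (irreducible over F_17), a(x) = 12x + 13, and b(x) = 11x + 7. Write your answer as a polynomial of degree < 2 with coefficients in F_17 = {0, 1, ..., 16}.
a · b ≡ 8x + 8 (mod f(x))

Multiply in F_17[x]: a(x)·b(x) = (12x + 13)·(11x + 7) = 13x^2 + 6x + 6. This has degree ≥ 2, so divide by f(x) over F_17: 13x^2 + 6x + 6 = (13)·(x^2 + 9x + 9) + (8x + 8). Hence a·b ≡ 8x + 8 (mod f). (F_17[x]/(f) is a field with 17^2 = 289 elements since f is irreducible of degree 2.)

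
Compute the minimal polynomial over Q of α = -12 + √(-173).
m_α(x) = x^2 + 24x + 317

From α + 12 = √(-173), squaring gives (α + 12)^2 = -173, i.e. α^2 + 24α + 144 = -173, so α^2 + 24α + 317 = 0. The discriminant of x^2 + 24x + 317 is (24)^2 - 4·(317) = 576 - 1268 = -692, and 4·(-173) is not a perfect square in Q since -173 is squarefree and ≠ 1. Hence x^2 + 24x + 317 is irreducible over Q and is the minimal polynomial of α.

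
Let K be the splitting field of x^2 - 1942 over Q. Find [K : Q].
[K : Q] = 2

f(x) = x^2 - 1942 factors as (x - √1942)(x + √1942). The splitting field is K = Q(√1942). Since 1942 is squarefree and > 1, it is not a perfect square, so x^2 - 1942 is irreducible over Q and [Q(√1942) : Q] = 2. Hence [K : Q] = 2.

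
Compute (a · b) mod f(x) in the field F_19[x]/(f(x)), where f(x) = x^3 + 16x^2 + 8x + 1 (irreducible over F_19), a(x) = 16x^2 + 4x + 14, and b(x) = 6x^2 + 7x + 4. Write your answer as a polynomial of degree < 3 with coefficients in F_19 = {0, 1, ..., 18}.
a · b ≡ 15x^2 + 8x + 12 (mod f(x))

Multiply in F_19[x]: a(x)·b(x) = (16x^2 + 4x + 14)·(6x^2 + 7x + 4) = x^4 + 3x^3 + 5x^2 + 18. This has degree ≥ 3, so divide by f(x) over F_19: x^4 + 3x^3 + 5x^2 + 18 = (x + 6)·(x^3 + 16x^2 + 8x + 1) + (15x^2 + 8x + 12). Hence a·b ≡ 15x^2 + 8x + 12 (mod f). (F_19[x]/(f) is a field with 19^3 = 6859 elements since f is irreducible of degree 3.)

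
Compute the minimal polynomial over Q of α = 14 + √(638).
m_α(x) = x^2 - 28x - 442

From α - 14 = √(638), squaring gives (α - 14)^2 = 638, i.e. α^2 - 28α + 196 = 638, so α^2 - 28α - 442 = 0. The discriminant of x^2 - 28x - 442 is (-28)^2 - 4·(-442) = 784 + 1768 = 2552, and 4·(638) is not a perfect square in Q since 638 is squarefree and ≠ 1. Hence x^2 - 28x - 442 is irreducible over Q and is the minimal polynomial of α.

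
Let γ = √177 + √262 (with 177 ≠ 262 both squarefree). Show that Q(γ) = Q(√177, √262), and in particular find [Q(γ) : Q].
[Q(γ) : Q] = 4 (equivalently, Q(γ) = Q(√177, √262))

Obviously Q(γ) ⊆ Q(√177, √262), and [Q(√177, √262):Q] = 4 (since 177, 262 are distinct squarefree integers > 1 with 46374 not a perfect square). To show equality we compute the minimal polynomial of γ. From γ = √177 + √262: γ^2 = 177 + 2√(46374) + 262 = 439 + 2√(46374), so γ^2 - 439 = 2√(46374); squaring, (γ^2 - 439)^2 = 4·46374, i.e. γ^4 - 878γ^2 + 192721 - 185496 = 0, i.e. γ^4 - 878γ^2 + 7225 = 0. So γ is a root of x^4 - 878x^2 + 7225. This polynomial is irreducible over Q: it has no rational root (each ±√177 ± √262 is irrational), and any factorization into two quadratics over Q would force √(46374) ∈ Q (pairing opposite roots) or √177, √262 ∈ Q (other pairings), all impossible. Hence [Q(γ):Q] = 4 = [Q(√177, √262):Q], so Q(γ) = Q(√177, √262).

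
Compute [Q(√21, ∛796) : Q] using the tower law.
[Q(√21, ∛796) : Q] = 6

Let L = Q(√21, ∛796). Since Q(√21) ⊂ L and [Q(√21):Q] = 2, the tower law gives 2 | [L:Q]. Likewise Q(∛796) ⊂ L with [Q(∛796):Q] = 3 (because 796 is not a perfect cube), so 3 | [L:Q]. As gcd(2,3) = 1, [L:Q] is divisible by 6. Conversely L is generated over Q by √21 and ∛796, so [L:Q] ≤ 2·3 = 6. Therefore [Q(√21, ∛796) : Q] = 6.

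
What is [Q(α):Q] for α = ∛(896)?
[Q(α):Q] = 3

The minimal polynomial of α is x^3 - 896, irreducible over Q since 896 is not a perfect cube (so x^3 - 896 has no rational root). Hence [Q(α):Q] = deg(m_α) = 3.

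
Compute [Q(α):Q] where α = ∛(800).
[Q(α):Q] = 3

The minimal polynomial of α is x^3 - 800, irreducible over Q since 800 is not a perfect cube (so x^3 - 800 has no rational root). Hence [Q(α):Q] = deg(m_α) = 3.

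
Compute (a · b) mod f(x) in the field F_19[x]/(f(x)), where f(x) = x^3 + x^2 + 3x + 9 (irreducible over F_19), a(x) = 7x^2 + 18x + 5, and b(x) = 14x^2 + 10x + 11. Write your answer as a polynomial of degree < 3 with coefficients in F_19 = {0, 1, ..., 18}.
a · b ≡ 18x^2 + 5x + 15 (mod f(x))

Multiply in F_19[x]: a(x)·b(x) = (7x^2 + 18x + 5)·(14x^2 + 10x + 11) = 3x^4 + 18x^3 + 4x^2 + x + 17. This has degree ≥ 3, so divide by f(x) over F_19: 3x^4 + 18x^3 + 4x^2 + x + 17 = (3x + 15)·(x^3 + x^2 + 3x + 9) + (18x^2 + 5x + 15). Hence a·b ≡ 18x^2 + 5x + 15 (mod f). (F_19[x]/(f) is a field with 19^3 = 6859 elements since f is irreducible of degree 3.)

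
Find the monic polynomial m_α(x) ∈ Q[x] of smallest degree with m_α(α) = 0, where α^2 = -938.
m_α(x) = x^2 + 938

α satisfies α^2 + 938 = 0, so x^2 + 938 annihilates α. Since d = -938 is squarefree and ≠ 1, it is not a perfect square in Q, so x^2 + 938 has no rational root and is therefore irreducible over Q (a degree-2 polynomial over a field is irreducible iff it has no root). Hence m_α(x) = x^2 + 938.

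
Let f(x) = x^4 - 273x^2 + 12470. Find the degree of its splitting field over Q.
[K : Q] = 4

Solving the quadratic in x^2: x^2 = (273 ± √(273^2 - 4·12470))/2 = (273 ± √24649)/2 = (273 ± 157)/2, giving x^2 = 58 or x^2 = 215. So f(x) = (x^2 - 58)(x^2 - 215) and the roots of f are ±√58, ±√215. Hence the splitting field is K = Q(√58, √215). Since 58 and 215 are distinct squarefree integers > 1, their product 12470 is not a perfect square, so √215 ∉ Q(√58). By the tower law [K:Q] = [Q(√58,√215):Q(√58)] · [Q(√58):Q] = 2 · 2 = 4.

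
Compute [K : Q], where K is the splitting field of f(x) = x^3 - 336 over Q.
[K : Q] = 6

The roots of x^3 - 336 are ∛336, ω∛336, ω^2∛336 where ω = e^(2πi/3) is a primitive cube root of unity, so K = Q(∛336, ω). Now [Q(∛336):Q] = 3 (since 336 is not a perfect cube, x^3 - 336 is irreducible) and [Q(ω):Q] = 2. Both 2 and 3 divide [K:Q], and [K:Q] ≤ 3·2 = 6, so [K:Q] = 6. (Equivalently: Q(∛336) ⊂ R but ω ∉ R, so [K : Q(∛336)] = 2.)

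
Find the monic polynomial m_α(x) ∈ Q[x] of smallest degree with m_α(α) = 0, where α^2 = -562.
m_α(x) = x^2 + 562

α satisfies α^2 + 562 = 0, so x^2 + 562 annihilates α. Since d = -562 is squarefree and ≠ 1, it is not a perfect square in Q, so x^2 + 562 has no rational root and is therefore irreducible over Q (a degree-2 polynomial over a field is irreducible iff it has no root). Hence m_α(x) = x^2 + 562.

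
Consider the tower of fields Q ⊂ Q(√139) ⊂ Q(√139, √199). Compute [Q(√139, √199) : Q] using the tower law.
[Q(√139, √199) : Q] = 4

[Q(√139):Q] = 2 (min poly x^2 - 139, irreducible since 139 is squarefree > 1). For the top step, suppose √199 ∈ Q(√139), say √199 = c + d√139 with c, d ∈ Q. Squaring: 199 = c^2 + 139d^2 + 2cd√139. Since √139 ∉ Q this forces 2cd = 0. If d = 0 then √199 = c ∈ Q, contradicting 199 squarefree > 1. If c = 0 then 199 = 139d^2, so 139·199 = (139d)^2 is a perfect square in Q — but 139·199 = 27661 is not a perfect square (since 139 and 199 are distinct squarefree integers). Contradiction. Hence √199 ∉ Q(√139), so x^2 - 199 stays irreducible over Q(√139) and [Q(√139, √199) : Q(√139)] = 2. By the tower law, [Q(√139, √199) : Q] = 2 · 2 = 4.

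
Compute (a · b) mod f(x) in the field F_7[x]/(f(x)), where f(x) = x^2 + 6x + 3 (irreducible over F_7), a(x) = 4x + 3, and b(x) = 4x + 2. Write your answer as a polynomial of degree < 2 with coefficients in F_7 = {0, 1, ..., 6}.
a · b ≡ x (mod f(x))

Multiply in F_7[x]: a(x)·b(x) = (4x + 3)·(4x + 2) = 2x^2 + 6x + 6. This has degree ≥ 2, so divide by f(x) over F_7: 2x^2 + 6x + 6 = (2)·(x^2 + 6x + 3) + (x). Hence a·b ≡ x (mod f). (F_7[x]/(f) is a field with 7^2 = 49 elements since f is irreducible of degree 2.)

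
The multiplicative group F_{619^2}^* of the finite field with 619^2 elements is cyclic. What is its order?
|F_{619^2}^*| = 383160

F_{619^2} has 619^2 = 383161 elements; its multiplicative group consists of all nonzero elements, so |F_{619^2}^*| = 383161 - 1 = 383160. (It is cyclic since any finite subgroup of the multiplicative group of a field is cyclic.)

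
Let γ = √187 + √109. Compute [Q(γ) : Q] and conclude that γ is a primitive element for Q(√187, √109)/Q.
[Q(γ) : Q] = 4 (equivalently, Q(γ) = Q(√187, √109))

Obviously Q(γ) ⊆ Q(√187, √109), and [Q(√187, √109):Q] = 4 (since 187, 109 are distinct squarefree integers > 1 with 20383 not a perfect square). To show equality we compute the minimal polynomial of γ. From γ = √187 + √109: γ^2 = 187 + 2√(20383) + 109 = 296 + 2√(20383), so γ^2 - 296 = 2√(20383); squaring, (γ^2 - 296)^2 = 4·20383, i.e. γ^4 - 592γ^2 + 87616 - 81532 = 0, i.e. γ^4 - 592γ^2 + 6084 = 0. So γ is a root of x^4 - 592x^2 + 6084. This polynomial is irreducible over Q: it has no rational root (each ±√187 ± √109 is irrational), and any factorization into two quadratics over Q would force √(20383) ∈ Q (pairing opposite roots) or √187, √109 ∈ Q (other pairings), all impossible. Hence [Q(γ):Q] = 4 = [Q(√187, √109):Q], so Q(γ) = Q(√187, √109).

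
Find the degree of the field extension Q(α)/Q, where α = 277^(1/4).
[Q(α):Q] = 4

α is a root of x^4 - 277. By Eisenstein's criterion at the prime p = 277 (which divides the constant term 277 but p^2 = 76729 does not, since 277 is squarefree), x^4 - 277 is irreducible over Q. Hence [Q(α):Q] = 4.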